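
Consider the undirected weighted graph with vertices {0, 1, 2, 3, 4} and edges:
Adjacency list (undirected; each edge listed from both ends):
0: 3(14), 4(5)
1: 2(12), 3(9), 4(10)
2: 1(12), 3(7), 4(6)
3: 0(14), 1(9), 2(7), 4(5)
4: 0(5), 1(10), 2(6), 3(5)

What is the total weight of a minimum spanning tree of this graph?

25

Sort edges by weight, then run Kruskal:
0–4 (5): add. Components now {0,4} {1} {2} {3}
3–4 (5): add. Components now {0,3,4} {1} {2}
2–4 (6): add. Components now {0,2,3,4} {1}
2–3 (7): skip — 2 and 3 already connected.
1–3 (9): add. Components now {0,1,2,3,4}
MST edges: 0–4, 3–4, 2–4, 1–3; total weight 5+5+6+9 = 25.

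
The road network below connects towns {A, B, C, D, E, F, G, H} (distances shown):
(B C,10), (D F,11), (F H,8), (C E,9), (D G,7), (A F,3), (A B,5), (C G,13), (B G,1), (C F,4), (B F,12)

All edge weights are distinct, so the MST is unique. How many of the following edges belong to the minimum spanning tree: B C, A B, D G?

Kruskal's algorithm — process edges by increasing weight (ties by edge label):
B G (1): add — endpoints in different components.
A F (3): add — endpoints in different components.
C F (4): add — endpoints in different components.
A B (5): add — endpoints in different components.
D G (7): add — endpoints in different components.
F H (8): add — endpoints in different components.
C E (9): add — endpoints in different components.
MST edge set: {B G, A F, C F, A B, D G, F H, C E}.
Of the listed edges, {A B, D G} are in the MST → 2.

2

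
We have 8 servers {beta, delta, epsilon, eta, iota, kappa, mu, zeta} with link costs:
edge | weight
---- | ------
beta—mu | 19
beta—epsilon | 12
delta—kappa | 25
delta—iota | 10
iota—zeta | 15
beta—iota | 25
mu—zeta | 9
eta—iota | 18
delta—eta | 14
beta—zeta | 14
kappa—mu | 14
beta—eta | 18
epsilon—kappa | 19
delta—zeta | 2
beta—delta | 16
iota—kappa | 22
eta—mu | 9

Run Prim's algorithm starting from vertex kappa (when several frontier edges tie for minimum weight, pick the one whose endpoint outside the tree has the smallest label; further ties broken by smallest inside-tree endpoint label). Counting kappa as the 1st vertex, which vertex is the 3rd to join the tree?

Grow the tree from kappa using Prim:
Step 1: cheapest edge leaving the tree is kappa—mu (14); add mu.
Step 2: cheapest edge leaving the tree is eta—mu (9); add eta.
Step 3: cheapest edge leaving the tree is mu—zeta (9); add zeta.
Step 4: cheapest edge leaving the tree is delta—zeta (2); add delta.
Step 5: cheapest edge leaving the tree is delta—iota (10); add iota.
Step 6: cheapest edge leaving the tree is beta—zeta (14); add beta.
Step 7: cheapest edge leaving the tree is beta—epsilon (12); add epsilon.
Vertex order: kappa, mu, eta, zeta, delta, iota, beta, epsilon. The 3rd vertex is eta.

eta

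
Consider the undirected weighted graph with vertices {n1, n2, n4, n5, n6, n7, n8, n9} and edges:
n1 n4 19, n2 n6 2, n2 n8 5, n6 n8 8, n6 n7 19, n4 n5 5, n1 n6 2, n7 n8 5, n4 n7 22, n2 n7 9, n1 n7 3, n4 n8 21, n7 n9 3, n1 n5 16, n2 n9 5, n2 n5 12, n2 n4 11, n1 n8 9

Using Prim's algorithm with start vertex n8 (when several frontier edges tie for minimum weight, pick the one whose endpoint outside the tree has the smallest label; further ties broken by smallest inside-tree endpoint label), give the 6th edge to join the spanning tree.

n2-n4

Prim's algorithm from n8:
Step 1: cheapest edge leaving the tree is n2 n8 (5); add n2.
Step 2: cheapest edge leaving the tree is n2 n6 (2); add n6.
Step 3: cheapest edge leaving the tree is n1 n6 (2); add n1.
Step 4: cheapest edge leaving the tree is n1 n7 (3); add n7.
Step 5: cheapest edge leaving the tree is n7 n9 (3); add n9.
Step 6: cheapest edge leaving the tree is n2 n4 (11); add n4.
Step 7: cheapest edge leaving the tree is n4 n5 (5); add n5.
The 6th edge added is n2 n4.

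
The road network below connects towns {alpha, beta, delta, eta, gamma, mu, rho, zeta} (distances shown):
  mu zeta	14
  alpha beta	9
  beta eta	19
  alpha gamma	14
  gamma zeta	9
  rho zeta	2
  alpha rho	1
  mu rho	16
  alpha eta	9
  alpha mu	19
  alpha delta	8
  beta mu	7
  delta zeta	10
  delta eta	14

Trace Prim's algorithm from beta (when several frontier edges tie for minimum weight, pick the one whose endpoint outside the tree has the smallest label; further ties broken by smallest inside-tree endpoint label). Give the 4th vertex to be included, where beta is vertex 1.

rho

Prim's algorithm from beta:
Step 1: cheapest edge leaving the tree is beta mu (7); add mu.
Step 2: cheapest edge leaving the tree is alpha beta (9); add alpha.
Step 3: cheapest edge leaving the tree is alpha rho (1); add rho.
Step 4: cheapest edge leaving the tree is rho zeta (2); add zeta.
Step 5: cheapest edge leaving the tree is alpha delta (8); add delta.
Step 6: cheapest edge leaving the tree is alpha eta (9); add eta.
Step 7: cheapest edge leaving the tree is gamma zeta (9); add gamma.
Vertex order: beta, mu, alpha, rho, zeta, delta, eta, gamma. The 4th vertex is rho.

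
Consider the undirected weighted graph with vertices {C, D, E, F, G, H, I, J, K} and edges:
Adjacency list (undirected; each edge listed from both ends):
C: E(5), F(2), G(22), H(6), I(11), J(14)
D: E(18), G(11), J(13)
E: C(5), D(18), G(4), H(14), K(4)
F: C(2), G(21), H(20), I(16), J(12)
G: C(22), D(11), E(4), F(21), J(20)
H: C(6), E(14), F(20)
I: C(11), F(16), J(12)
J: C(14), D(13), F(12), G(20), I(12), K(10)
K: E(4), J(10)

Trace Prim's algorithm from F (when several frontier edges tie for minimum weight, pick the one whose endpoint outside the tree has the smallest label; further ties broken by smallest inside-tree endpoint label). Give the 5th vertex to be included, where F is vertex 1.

Grow the tree from F using Prim:
Step 1: cheapest edge leaving the tree is C F (2); add C.
Step 2: cheapest edge leaving the tree is C E (5); add E.
Step 3: cheapest edge leaving the tree is E G (4); add G.
Step 4: cheapest edge leaving the tree is E K (4); add K.
Step 5: cheapest edge leaving the tree is C H (6); add H.
Step 6: cheapest edge leaving the tree is J K (10); add J.
Step 7: cheapest edge leaving the tree is D G (11); add D.
Step 8: cheapest edge leaving the tree is C I (11); add I.
Vertex order: F, C, E, G, K, H, J, D, I. The 5th vertex is K.

K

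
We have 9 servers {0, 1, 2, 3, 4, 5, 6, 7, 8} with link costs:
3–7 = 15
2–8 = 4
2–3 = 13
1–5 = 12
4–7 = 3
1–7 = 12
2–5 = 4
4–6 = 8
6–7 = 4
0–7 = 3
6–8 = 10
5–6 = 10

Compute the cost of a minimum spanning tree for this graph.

53

Grow the tree from 8 using Prim:
Step 1: frontier [2–8 4, 6–8 10] → take 2–8 (4); add 2.
Step 2: frontier [2–5 4, 2–3 13, 6–8 10] → take 2–5 (4); add 5.
Step 3: frontier [2–3 13, 5–6 10, 1–5 12, 6–8 10] → take 5–6 (10); add 6.
Step 4: frontier [2–3 13, 1–5 12, 6–7 4, 4–6 8] → take 6–7 (4); add 7.
Step 5: frontier [2–3 13, 1–5 12, 4–6 8, 0–7 3, 4–7 3, 1–7 12, 3–7 15] → take 0–7 (3); add 0.
Step 6: frontier [2–3 13, 1–5 12, 4–6 8, 4–7 3, 1–7 12, 3–7 15] → take 4–7 (3); add 4.
Step 7: frontier [2–3 13, 1–5 12, 1–7 12, 3–7 15] → take 1–5 (12); add 1.
Step 8: frontier [2–3 13, 3–7 15] → take 2–3 (13); add 3.
MST edges: 2–8, 2–5, 5–6, 6–7, 0–7, 4–7, 1–5, 2–3; total weight 4+4+10+4+3+3+12+13 = 53.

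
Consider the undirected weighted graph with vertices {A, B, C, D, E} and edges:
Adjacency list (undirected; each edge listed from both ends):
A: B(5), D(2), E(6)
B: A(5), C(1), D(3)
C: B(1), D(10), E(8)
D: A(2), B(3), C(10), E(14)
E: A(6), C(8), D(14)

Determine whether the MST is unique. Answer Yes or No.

Yes

Sort edges by weight, then run Kruskal:
B–C (1): add — endpoints in different components.
A–D (2): add — endpoints in different components.
B–D (3): add — endpoints in different components.
A–B (5): skip — A and B already connected.
A–E (6): add — endpoints in different components.
Every non-tree edge has weight strictly greater than the heaviest edge on the tree path between its endpoints, so the MST is unique.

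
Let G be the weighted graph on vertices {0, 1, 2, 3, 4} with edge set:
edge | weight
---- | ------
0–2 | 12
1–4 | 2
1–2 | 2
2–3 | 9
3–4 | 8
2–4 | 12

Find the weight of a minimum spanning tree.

24

Prim, starting at 4.
Step 1: cheapest edge leaving the tree is 1–4 (2); add 1.
Step 2: cheapest edge leaving the tree is 1–2 (2); add 2.
Step 3: cheapest edge leaving the tree is 3–4 (8); add 3.
Step 4: cheapest edge leaving the tree is 0–2 (12); add 0.
MST edges: 1–4, 1–2, 3–4, 0–2; total weight 2+2+8+12 = 24.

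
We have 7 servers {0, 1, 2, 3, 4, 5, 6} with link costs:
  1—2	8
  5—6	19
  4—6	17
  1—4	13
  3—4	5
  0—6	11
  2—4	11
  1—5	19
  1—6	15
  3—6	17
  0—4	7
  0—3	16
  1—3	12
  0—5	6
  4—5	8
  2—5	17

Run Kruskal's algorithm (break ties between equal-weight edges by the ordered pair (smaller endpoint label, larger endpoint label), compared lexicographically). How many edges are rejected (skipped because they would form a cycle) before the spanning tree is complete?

1

Kruskal's algorithm — process edges by increasing weight (ties by edge label):
3—4 (5): add. Components now {0} {1} {2} {3,4} {5} {6}
0—5 (6): add. Components now {0,5} {1} {2} {3,4} {6}
0—4 (7): add. Components now {0,3,4,5} {1} {2} {6}
1—2 (8): add. Components now {0,3,4,5} {1,2} {6}
4—5 (8): skip — 4 and 5 already connected.
0—6 (11): add. Components now {0,3,4,5,6} {1,2}
2—4 (11): add. Components now {0,1,2,3,4,5,6}
Edges rejected before the tree was complete: 1.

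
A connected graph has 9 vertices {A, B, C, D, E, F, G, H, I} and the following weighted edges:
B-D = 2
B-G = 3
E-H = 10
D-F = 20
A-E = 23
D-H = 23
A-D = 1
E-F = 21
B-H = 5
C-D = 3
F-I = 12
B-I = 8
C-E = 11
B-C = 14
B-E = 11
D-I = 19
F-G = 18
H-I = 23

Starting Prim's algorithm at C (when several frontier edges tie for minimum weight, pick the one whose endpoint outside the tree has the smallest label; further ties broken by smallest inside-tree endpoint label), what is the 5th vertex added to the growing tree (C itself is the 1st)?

G

Prim's algorithm from C:
Step 1: cheapest edge leaving the tree is C-D (3); add D.
Step 2: cheapest edge leaving the tree is A-D (1); add A.
Step 3: cheapest edge leaving the tree is B-D (2); add B.
Step 4: cheapest edge leaving the tree is B-G (3); add G.
Step 5: cheapest edge leaving the tree is B-H (5); add H.
Step 6: cheapest edge leaving the tree is B-I (8); add I.
Step 7: cheapest edge leaving the tree is E-H (10); add E.
Step 8: cheapest edge leaving the tree is F-I (12); add F.
Vertex order: C, D, A, B, G, H, I, E, F. The 5th vertex is G.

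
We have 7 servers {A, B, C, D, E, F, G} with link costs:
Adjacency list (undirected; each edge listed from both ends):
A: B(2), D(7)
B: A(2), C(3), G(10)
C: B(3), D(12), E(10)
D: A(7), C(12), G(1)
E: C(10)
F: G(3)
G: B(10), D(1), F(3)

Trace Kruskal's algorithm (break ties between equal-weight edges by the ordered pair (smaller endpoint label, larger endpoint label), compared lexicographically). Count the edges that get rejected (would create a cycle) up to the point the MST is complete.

Kruskal's algorithm — process edges by increasing weight (ties by edge label):
D-G (1): add. Components now {A} {B} {C} {D,G} {E} {F}
A-B (2): add. Components now {A,B} {C} {D,G} {E} {F}
B-C (3): add. Components now {A,B,C} {D,G} {E} {F}
F-G (3): add. Components now {A,B,C} {D,F,G} {E}
A-D (7): add. Components now {A,B,C,D,F,G} {E}
B-G (10): skip — B and G already connected.
C-E (10): add. Components now {A,B,C,D,E,F,G}
Edges rejected before the tree was complete: 1.

1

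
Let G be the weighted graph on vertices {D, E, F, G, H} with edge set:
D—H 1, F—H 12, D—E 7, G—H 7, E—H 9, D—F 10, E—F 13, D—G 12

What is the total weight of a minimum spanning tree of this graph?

Prim, starting at F.
Step 1: frontier [D—F 10, F—H 12, E—F 13] → take D—F (10); add D.
Step 2: frontier [D—H 1, D—E 7, D—G 12, F—H 12, E—F 13] → take D—H (1); add H.
Step 3: frontier [D—E 7, D—G 12, E—F 13, G—H 7, E—H 9] → take D—E (7); add E.
Step 4: frontier [D—G 12, G—H 7] → take G—H (7); add G.
MST edges: D—F, D—H, D—E, G—H; total weight 10+1+7+7 = 25.

25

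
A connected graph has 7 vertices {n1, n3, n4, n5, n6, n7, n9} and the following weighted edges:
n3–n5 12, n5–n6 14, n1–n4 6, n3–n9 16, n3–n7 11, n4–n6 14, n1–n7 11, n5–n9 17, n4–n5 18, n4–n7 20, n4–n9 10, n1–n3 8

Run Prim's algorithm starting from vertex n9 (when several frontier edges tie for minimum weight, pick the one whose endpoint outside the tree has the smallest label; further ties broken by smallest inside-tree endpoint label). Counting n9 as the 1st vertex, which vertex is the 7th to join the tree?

n6

Prim, starting at n9.
Step 1: cheapest edge leaving the tree is n4–n9 (10); add n4.
Step 2: cheapest edge leaving the tree is n1–n4 (6); add n1.
Step 3: cheapest edge leaving the tree is n1–n3 (8); add n3.
Step 4: cheapest edge leaving the tree is n1–n7 (11); add n7.
Step 5: cheapest edge leaving the tree is n3–n5 (12); add n5.
Step 6: cheapest edge leaving the tree is n4–n6 (14); add n6.
Vertex order: n9, n4, n1, n3, n7, n5, n6. The 7th vertex is n6.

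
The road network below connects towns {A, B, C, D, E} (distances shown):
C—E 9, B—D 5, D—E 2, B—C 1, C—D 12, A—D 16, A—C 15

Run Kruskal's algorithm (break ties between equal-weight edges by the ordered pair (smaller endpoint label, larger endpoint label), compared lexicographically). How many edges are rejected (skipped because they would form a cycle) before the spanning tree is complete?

2

Sort edges by weight, then run Kruskal:
B—C (1): add — endpoints in different components.
D—E (2): add — endpoints in different components.
B—D (5): add — endpoints in different components.
C—E (9): skip — C and E already connected.
C—D (12): skip — C and D already connected.
A—C (15): add — endpoints in different components.
Edges rejected before the tree was complete: 2.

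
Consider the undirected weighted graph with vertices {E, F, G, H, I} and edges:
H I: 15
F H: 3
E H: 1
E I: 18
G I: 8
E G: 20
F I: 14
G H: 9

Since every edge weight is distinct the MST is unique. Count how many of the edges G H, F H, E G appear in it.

Sort edges by weight, then run Kruskal:
E H (1): add. Components now {E,H} {F} {G} {I}
F H (3): add. Components now {E,F,H} {G} {I}
G I (8): add. Components now {E,F,H} {G,I}
G H (9): add. Components now {E,F,G,H,I}
MST edge set: {E H, F H, G I, G H}.
Of the listed edges, {G H, F H} are in the MST → 2.

2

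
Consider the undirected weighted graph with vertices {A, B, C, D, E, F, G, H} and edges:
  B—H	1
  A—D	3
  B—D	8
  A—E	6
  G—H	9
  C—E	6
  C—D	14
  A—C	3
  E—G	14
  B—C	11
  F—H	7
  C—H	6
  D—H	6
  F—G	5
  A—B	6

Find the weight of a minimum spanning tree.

Kruskal's algorithm — process edges by increasing weight (ties by edge label):
B—H (1): add — endpoints in different components.
A—C (3): add — endpoints in different components.
A—D (3): add — endpoints in different components.
F—G (5): add — endpoints in different components.
A—B (6): add — endpoints in different components.
A—E (6): add — endpoints in different components.
C—E (6): skip — C and E already connected.
C—H (6): skip — C and H already connected.
D—H (6): skip — D and H already connected.
F—H (7): add — endpoints in different components.
MST edges: B—H, A—C, A—D, F—G, A—B, A—E, F—H; total weight 1+3+3+5+6+6+7 = 31.

31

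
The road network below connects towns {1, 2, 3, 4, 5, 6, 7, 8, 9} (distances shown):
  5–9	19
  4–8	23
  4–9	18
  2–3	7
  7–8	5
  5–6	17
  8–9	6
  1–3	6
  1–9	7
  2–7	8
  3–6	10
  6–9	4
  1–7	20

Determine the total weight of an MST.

70

Kruskal: consider edges lightest-first.
6–9 (4): add — endpoints in different components.
7–8 (5): add — endpoints in different components.
1–3 (6): add — endpoints in different components.
8–9 (6): add — endpoints in different components.
1–9 (7): add — endpoints in different components.
2–3 (7): add — endpoints in different components.
2–7 (8): skip — 2 and 7 already connected.
3–6 (10): skip — 3 and 6 already connected.
5–6 (17): add — endpoints in different components.
4–9 (18): add — endpoints in different components.
MST edges: 6–9, 7–8, 1–3, 8–9, 1–9, 2–3, 5–6, 4–9; total weight 4+5+6+6+7+7+17+18 = 70.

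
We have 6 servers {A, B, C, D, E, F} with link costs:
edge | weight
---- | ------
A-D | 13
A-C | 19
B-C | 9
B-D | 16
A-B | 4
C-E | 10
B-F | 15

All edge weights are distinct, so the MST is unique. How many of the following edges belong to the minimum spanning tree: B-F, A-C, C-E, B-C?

Kruskal's algorithm — process edges by increasing weight (ties by edge label):
A-B (4): add. Components now {A,B} {C} {D} {E} {F}
B-C (9): add. Components now {A,B,C} {D} {E} {F}
C-E (10): add. Components now {A,B,C,E} {D} {F}
A-D (13): add. Components now {A,B,C,D,E} {F}
B-F (15): add. Components now {A,B,C,D,E,F}
MST edge set: {A-B, B-C, C-E, A-D, B-F}.
Of the listed edges, {B-F, C-E, B-C} are in the MST → 3.

3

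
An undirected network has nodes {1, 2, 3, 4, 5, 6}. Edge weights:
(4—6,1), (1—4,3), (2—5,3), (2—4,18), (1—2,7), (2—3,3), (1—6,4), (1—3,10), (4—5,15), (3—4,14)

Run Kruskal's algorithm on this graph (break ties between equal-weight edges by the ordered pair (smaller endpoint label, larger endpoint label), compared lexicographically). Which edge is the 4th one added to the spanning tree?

Kruskal: consider edges lightest-first.
4—6 (1): add — endpoints in different components.
1—4 (3): add — endpoints in different components.
2—3 (3): add — endpoints in different components.
2—5 (3): add — endpoints in different components.
1—6 (4): skip — 1 and 6 already connected.
1—2 (7): add — endpoints in different components.
The 4th edge added is 2—5.

2-5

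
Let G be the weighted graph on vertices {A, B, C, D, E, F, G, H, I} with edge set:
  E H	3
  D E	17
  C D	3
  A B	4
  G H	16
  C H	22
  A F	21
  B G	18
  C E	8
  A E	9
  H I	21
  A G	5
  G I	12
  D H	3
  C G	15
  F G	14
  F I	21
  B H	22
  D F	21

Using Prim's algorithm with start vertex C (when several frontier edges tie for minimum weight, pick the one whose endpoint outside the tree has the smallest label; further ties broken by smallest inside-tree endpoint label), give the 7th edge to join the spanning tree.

G-I

Prim, starting at C.
Step 1: cheapest edge leaving the tree is C D (3); add D.
Step 2: cheapest edge leaving the tree is D H (3); add H.
Step 3: cheapest edge leaving the tree is E H (3); add E.
Step 4: cheapest edge leaving the tree is A E (9); add A.
Step 5: cheapest edge leaving the tree is A B (4); add B.
Step 6: cheapest edge leaving the tree is A G (5); add G.
Step 7: cheapest edge leaving the tree is G I (12); add I.
Step 8: cheapest edge leaving the tree is F G (14); add F.
The 7th edge added is G I.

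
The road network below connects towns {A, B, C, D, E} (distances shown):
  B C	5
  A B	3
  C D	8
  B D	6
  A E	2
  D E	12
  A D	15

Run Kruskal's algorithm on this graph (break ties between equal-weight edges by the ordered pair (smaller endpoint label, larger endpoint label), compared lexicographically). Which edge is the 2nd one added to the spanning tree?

Kruskal: consider edges lightest-first.
A E (2): add. Components now {A,E} {B} {C} {D}
A B (3): add. Components now {A,B,E} {C} {D}
B C (5): add. Components now {A,B,C,E} {D}
B D (6): add. Components now {A,B,C,D,E}
The 2nd edge added is A B.

A-B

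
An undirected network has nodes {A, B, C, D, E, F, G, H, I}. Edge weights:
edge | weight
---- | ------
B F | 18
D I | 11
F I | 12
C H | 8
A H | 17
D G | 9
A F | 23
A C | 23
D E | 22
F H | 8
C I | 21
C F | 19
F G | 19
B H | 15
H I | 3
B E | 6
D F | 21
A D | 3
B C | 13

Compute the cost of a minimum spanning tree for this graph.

Prim, starting at D.
Step 1: cheapest edge leaving the tree is A D (3); add A.
Step 2: cheapest edge leaving the tree is D G (9); add G.
Step 3: cheapest edge leaving the tree is D I (11); add I.
Step 4: cheapest edge leaving the tree is H I (3); add H.
Step 5: cheapest edge leaving the tree is C H (8); add C.
Step 6: cheapest edge leaving the tree is F H (8); add F.
Step 7: cheapest edge leaving the tree is B C (13); add B.
Step 8: cheapest edge leaving the tree is B E (6); add E.
MST edges: A D, D G, D I, H I, C H, F H, B C, B E; total weight 3+9+11+3+8+8+13+6 = 61.

61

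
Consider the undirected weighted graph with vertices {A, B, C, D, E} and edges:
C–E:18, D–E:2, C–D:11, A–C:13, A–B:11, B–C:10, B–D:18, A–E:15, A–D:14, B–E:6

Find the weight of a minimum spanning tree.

29

Kruskal: consider edges lightest-first.
D–E (2): add — endpoints in different components.
B–E (6): add — endpoints in different components.
B–C (10): add — endpoints in different components.
A–B (11): add — endpoints in different components.
MST edges: D–E, B–E, B–C, A–B; total weight 2+6+10+11 = 29.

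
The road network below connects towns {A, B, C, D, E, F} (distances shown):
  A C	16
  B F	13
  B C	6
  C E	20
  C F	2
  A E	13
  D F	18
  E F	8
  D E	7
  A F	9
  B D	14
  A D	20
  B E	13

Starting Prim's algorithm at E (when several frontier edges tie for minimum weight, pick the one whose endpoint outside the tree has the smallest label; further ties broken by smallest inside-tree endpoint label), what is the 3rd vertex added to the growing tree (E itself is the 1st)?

Grow the tree from E using Prim:
Step 1: frontier [D E 7, E F 8, A E 13, B E 13, C E 20] → take D E (7); add D.
Step 2: frontier [B D 14, D F 18, A D 20, E F 8, A E 13, B E 13, C E 20] → take E F (8); add F.
Step 3: frontier [B D 14, A D 20, A E 13, B E 13, C E 20, C F 2, A F 9, B F 13] → take C F (2); add C.
Step 4: frontier [B C 6, A C 16, B D 14, A D 20, A E 13, B E 13, A F 9, B F 13] → take B C (6); add B.
Step 5: frontier [A C 16, A D 20, A E 13, A F 9] → take A F (9); add A.
Vertex order: E, D, F, C, B, A. The 3rd vertex is F.

F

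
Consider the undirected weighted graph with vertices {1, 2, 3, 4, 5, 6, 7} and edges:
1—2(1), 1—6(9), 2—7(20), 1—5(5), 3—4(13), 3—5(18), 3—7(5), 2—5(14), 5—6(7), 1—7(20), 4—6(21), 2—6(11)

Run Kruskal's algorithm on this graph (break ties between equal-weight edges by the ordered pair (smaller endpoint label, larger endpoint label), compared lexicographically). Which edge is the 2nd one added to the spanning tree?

Kruskal: consider edges lightest-first.
1—2 (1): add — endpoints in different components.
1—5 (5): add — endpoints in different components.
3—7 (5): add — endpoints in different components.
5—6 (7): add — endpoints in different components.
1—6 (9): skip — 1 and 6 already connected.
2—6 (11): skip — 2 and 6 already connected.
3—4 (13): add — endpoints in different components.
2—5 (14): skip — 2 and 5 already connected.
3—5 (18): add — endpoints in different components.
The 2nd edge added is 1—5.

1-5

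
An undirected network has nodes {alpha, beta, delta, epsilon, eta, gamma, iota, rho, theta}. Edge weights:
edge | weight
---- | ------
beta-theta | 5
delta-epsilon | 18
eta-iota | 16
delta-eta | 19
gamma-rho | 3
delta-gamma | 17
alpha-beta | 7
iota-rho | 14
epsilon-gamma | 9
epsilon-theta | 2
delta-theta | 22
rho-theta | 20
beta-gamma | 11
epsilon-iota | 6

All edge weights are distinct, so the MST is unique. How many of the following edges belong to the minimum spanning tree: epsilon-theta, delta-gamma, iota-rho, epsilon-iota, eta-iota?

4

Sort edges by weight, then run Kruskal:
epsilon-theta (2): add — endpoints in different components.
gamma-rho (3): add — endpoints in different components.
beta-theta (5): add — endpoints in different components.
epsilon-iota (6): add — endpoints in different components.
alpha-beta (7): add — endpoints in different components.
epsilon-gamma (9): add — endpoints in different components.
beta-gamma (11): skip — beta and gamma already connected.
iota-rho (14): skip — iota and rho already connected.
eta-iota (16): add — endpoints in different components.
delta-gamma (17): add — endpoints in different components.
MST edge set: {epsilon-theta, gamma-rho, beta-theta, epsilon-iota, alpha-beta, epsilon-gamma, eta-iota, delta-gamma}.
Of the listed edges, {epsilon-theta, delta-gamma, epsilon-iota, eta-iota} are in the MST → 4.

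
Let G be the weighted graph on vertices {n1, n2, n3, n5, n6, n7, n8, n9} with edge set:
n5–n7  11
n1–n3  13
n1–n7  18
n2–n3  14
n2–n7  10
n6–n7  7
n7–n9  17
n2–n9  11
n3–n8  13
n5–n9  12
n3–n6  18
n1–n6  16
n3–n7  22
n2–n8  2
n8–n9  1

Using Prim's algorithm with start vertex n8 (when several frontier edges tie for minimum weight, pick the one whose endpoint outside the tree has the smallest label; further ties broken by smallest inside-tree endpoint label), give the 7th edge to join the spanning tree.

n1-n3

Grow the tree from n8 using Prim:
Step 1: cheapest edge leaving the tree is n8–n9 (1); add n9.
Step 2: cheapest edge leaving the tree is n2–n8 (2); add n2.
Step 3: cheapest edge leaving the tree is n2–n7 (10); add n7.
Step 4: cheapest edge leaving the tree is n6–n7 (7); add n6.
Step 5: cheapest edge leaving the tree is n5–n7 (11); add n5.
Step 6: cheapest edge leaving the tree is n3–n8 (13); add n3.
Step 7: cheapest edge leaving the tree is n1–n3 (13); add n1.
The 7th edge added is n1–n3.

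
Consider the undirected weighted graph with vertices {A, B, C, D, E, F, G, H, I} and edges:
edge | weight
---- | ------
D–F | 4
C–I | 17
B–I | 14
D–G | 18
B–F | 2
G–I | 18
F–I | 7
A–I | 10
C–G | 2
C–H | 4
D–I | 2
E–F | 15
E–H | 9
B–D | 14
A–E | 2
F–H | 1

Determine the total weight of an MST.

Kruskal's algorithm — process edges by increasing weight (ties by edge label):
F–H (1): add — endpoints in different components.
A–E (2): add — endpoints in different components.
B–F (2): add — endpoints in different components.
C–G (2): add — endpoints in different components.
D–I (2): add — endpoints in different components.
C–H (4): add — endpoints in different components.
D–F (4): add — endpoints in different components.
F–I (7): skip — F and I already connected.
E–H (9): add — endpoints in different components.
MST edges: F–H, A–E, B–F, C–G, D–I, C–H, D–F, E–H; total weight 1+2+2+2+2+4+4+9 = 26.

26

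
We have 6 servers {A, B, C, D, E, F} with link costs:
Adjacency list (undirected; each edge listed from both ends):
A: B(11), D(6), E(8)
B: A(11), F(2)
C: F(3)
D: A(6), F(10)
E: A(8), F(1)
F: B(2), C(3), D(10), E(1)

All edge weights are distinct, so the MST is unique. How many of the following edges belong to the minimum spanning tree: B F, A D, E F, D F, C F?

4

Kruskal: consider edges lightest-first.
E F (1): add — endpoints in different components.
B F (2): add — endpoints in different components.
C F (3): add — endpoints in different components.
A D (6): add — endpoints in different components.
A E (8): add — endpoints in different components.
MST edge set: {E F, B F, C F, A D, A E}.
Of the listed edges, {B F, A D, E F, C F} are in the MST → 4.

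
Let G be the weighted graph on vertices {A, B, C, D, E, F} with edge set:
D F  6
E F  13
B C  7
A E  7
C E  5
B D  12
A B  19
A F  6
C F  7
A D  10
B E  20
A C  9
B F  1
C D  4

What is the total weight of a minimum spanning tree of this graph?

Grow the tree from D using Prim:
Step 1: frontier [C D 4, D F 6, A D 10, B D 12] → take C D (4); add C.
Step 2: frontier [C E 5, B C 7, C F 7, A C 9, D F 6, A D 10, B D 12] → take C E (5); add E.
Step 3: frontier [B C 7, C F 7, A C 9, D F 6, A D 10, B D 12, A E 7, E F 13, B E 20] → take D F (6); add F.
Step 4: frontier [B C 7, A C 9, A D 10, B D 12, A E 7, B E 20, B F 1, A F 6] → take B F (1); add B.
Step 5: frontier [A B 19, A C 9, A D 10, A E 7, A F 6] → take A F (6); add A.
MST edges: C D, C E, D F, B F, A F; total weight 4+5+6+1+6 = 22.

22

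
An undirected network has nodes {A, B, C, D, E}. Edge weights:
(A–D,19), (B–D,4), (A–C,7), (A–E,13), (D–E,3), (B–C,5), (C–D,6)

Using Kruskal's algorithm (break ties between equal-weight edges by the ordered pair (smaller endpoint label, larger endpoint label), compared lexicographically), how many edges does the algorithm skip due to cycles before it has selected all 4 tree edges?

Kruskal's algorithm — process edges by increasing weight (ties by edge label):
D–E (3): add — endpoints in different components.
B–D (4): add — endpoints in different components.
B–C (5): add — endpoints in different components.
C–D (6): skip — C and D already connected.
A–C (7): add — endpoints in different components.
Edges rejected before the tree was complete: 1.

1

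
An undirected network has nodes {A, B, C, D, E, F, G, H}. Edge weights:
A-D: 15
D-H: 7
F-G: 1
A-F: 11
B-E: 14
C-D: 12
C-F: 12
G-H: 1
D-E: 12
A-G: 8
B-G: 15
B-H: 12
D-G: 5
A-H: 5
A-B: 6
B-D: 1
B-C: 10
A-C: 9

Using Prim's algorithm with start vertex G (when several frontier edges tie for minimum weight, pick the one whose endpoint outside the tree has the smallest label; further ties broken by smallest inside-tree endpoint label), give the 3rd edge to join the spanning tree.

A-H

Grow the tree from G using Prim:
Step 1: cheapest edge leaving the tree is F-G (1); add F.
Step 2: cheapest edge leaving the tree is G-H (1); add H.
Step 3: cheapest edge leaving the tree is A-H (5); add A.
Step 4: cheapest edge leaving the tree is D-G (5); add D.
Step 5: cheapest edge leaving the tree is B-D (1); add B.
Step 6: cheapest edge leaving the tree is A-C (9); add C.
Step 7: cheapest edge leaving the tree is D-E (12); add E.
The 3rd edge added is A-H.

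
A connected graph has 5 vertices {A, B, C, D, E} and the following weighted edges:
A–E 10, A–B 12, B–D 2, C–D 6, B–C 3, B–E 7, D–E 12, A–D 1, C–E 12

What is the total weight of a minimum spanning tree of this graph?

Kruskal's algorithm — process edges by increasing weight (ties by edge label):
A–D (1): add. Components now {A,D} {B} {C} {E}
B–D (2): add. Components now {A,B,D} {C} {E}
B–C (3): add. Components now {A,B,C,D} {E}
C–D (6): skip — C and D already connected.
B–E (7): add. Components now {A,B,C,D,E}
MST edges: A–D, B–D, B–C, B–E; total weight 1+2+3+7 = 13.

13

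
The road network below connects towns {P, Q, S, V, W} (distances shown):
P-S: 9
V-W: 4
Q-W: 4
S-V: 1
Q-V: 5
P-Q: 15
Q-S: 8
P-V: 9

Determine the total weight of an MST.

18

Kruskal's algorithm — process edges by increasing weight (ties by edge label):
S-V (1): add. Components now {Q} {W} {P} {S,V}
Q-W (4): add. Components now {Q,W} {P} {S,V}
V-W (4): add. Components now {Q,S,V,W} {P}
Q-V (5): skip — Q and V already connected.
Q-S (8): skip — Q and S already connected.
P-S (9): add. Components now {P,Q,S,V,W}
MST edges: S-V, Q-W, V-W, P-S; total weight 1+4+4+9 = 18.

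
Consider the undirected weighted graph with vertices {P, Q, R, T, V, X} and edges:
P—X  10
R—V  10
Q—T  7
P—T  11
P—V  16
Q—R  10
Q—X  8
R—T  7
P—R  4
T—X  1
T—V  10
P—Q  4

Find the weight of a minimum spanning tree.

26

Grow the tree from T using Prim:
Step 1: frontier [T—X 1, Q—T 7, R—T 7, T—V 10, P—T 11] → take T—X (1); add X.
Step 2: frontier [Q—T 7, R—T 7, T—V 10, P—T 11, Q—X 8, P—X 10] → take Q—T (7); add Q.
Step 3: frontier [P—Q 4, Q—R 10, R—T 7, T—V 10, P—T 11, P—X 10] → take P—Q (4); add P.
Step 4: frontier [P—R 4, P—V 16, Q—R 10, R—T 7, T—V 10] → take P—R (4); add R.
Step 5: frontier [P—V 16, R—V 10, T—V 10] → take R—V (10); add V.
MST edges: T—X, Q—T, P—Q, P—R, R—V; total weight 1+7+4+4+10 = 26.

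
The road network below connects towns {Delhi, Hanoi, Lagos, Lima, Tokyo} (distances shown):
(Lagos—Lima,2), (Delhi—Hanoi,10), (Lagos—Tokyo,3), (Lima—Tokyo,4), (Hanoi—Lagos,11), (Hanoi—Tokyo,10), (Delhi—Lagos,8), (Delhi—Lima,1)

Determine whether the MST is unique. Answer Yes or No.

No

Sort edges by weight, then run Kruskal:
Delhi—Lima (1): add — endpoints in different components.
Lagos—Lima (2): add — endpoints in different components.
Lagos—Tokyo (3): add — endpoints in different components.
Lima—Tokyo (4): skip — Tokyo and Lima already connected.
Delhi—Lagos (8): skip — Lagos and Delhi already connected.
Delhi—Hanoi (10): add — endpoints in different components.
Non-tree edge Hanoi—Tokyo has weight 10, equal to the heaviest edge on its tree cycle — swapping gives another MST of the same weight. Not unique.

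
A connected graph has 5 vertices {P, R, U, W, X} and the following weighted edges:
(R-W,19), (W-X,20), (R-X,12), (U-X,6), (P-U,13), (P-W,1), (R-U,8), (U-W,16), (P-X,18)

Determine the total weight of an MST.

Grow the tree from W using Prim:
Step 1: frontier [P-W 1, U-W 16, R-W 19, W-X 20] → take P-W (1); add P.
Step 2: frontier [P-U 13, P-X 18, U-W 16, R-W 19, W-X 20] → take P-U (13); add U.
Step 3: frontier [P-X 18, U-X 6, R-U 8, R-W 19, W-X 20] → take U-X (6); add X.
Step 4: frontier [R-U 8, R-W 19, R-X 12] → take R-U (8); add R.
MST edges: P-W, P-U, U-X, R-U; total weight 1+13+6+8 = 28.

28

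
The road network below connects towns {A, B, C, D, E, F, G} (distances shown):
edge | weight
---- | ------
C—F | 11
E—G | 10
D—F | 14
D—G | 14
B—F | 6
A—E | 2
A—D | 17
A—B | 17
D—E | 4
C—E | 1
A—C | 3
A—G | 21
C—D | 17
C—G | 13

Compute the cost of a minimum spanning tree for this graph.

34

Grow the tree from D using Prim:
Step 1: cheapest edge leaving the tree is D—E (4); add E.
Step 2: cheapest edge leaving the tree is C—E (1); add C.
Step 3: cheapest edge leaving the tree is A—E (2); add A.
Step 4: cheapest edge leaving the tree is E—G (10); add G.
Step 5: cheapest edge leaving the tree is C—F (11); add F.
Step 6: cheapest edge leaving the tree is B—F (6); add B.
MST edges: D—E, C—E, A—E, E—G, C—F, B—F; total weight 4+1+2+10+11+6 = 34.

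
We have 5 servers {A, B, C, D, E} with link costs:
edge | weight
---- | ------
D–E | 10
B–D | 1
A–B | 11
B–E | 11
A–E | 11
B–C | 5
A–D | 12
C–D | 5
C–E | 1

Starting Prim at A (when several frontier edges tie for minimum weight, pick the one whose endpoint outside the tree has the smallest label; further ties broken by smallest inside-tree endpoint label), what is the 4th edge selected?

Grow the tree from A using Prim:
Step 1: cheapest edge leaving the tree is A–B (11); add B.
Step 2: cheapest edge leaving the tree is B–D (1); add D.
Step 3: cheapest edge leaving the tree is B–C (5); add C.
Step 4: cheapest edge leaving the tree is C–E (1); add E.
The 4th edge added is C–E.

C-E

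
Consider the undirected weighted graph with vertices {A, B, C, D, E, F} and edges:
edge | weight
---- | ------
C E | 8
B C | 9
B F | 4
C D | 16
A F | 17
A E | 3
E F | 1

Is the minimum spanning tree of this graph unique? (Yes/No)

Yes

Kruskal's algorithm — process edges by increasing weight (ties by edge label):
E F (1): add. Components now {A} {B} {C} {D} {E,F}
A E (3): add. Components now {A,E,F} {B} {C} {D}
B F (4): add. Components now {A,B,E,F} {C} {D}
C E (8): add. Components now {A,B,C,E,F} {D}
B C (9): skip — B and C already connected.
C D (16): add. Components now {A,B,C,D,E,F}
Every non-tree edge has weight strictly greater than the heaviest edge on the tree path between its endpoints, so the MST is unique.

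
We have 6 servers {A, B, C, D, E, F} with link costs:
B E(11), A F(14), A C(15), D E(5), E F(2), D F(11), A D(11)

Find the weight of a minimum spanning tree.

Grow the tree from A using Prim:
Step 1: frontier [A D 11, A F 14, A C 15] → take A D (11); add D.
Step 2: frontier [A F 14, A C 15, D E 5, D F 11] → take D E (5); add E.
Step 3: frontier [A F 14, A C 15, D F 11, E F 2, B E 11] → take E F (2); add F.
Step 4: frontier [A C 15, B E 11] → take B E (11); add B.
Step 5: frontier [A C 15] → take A C (15); add C.
MST edges: A D, D E, E F, B E, A C; total weight 11+5+2+11+15 = 44.

44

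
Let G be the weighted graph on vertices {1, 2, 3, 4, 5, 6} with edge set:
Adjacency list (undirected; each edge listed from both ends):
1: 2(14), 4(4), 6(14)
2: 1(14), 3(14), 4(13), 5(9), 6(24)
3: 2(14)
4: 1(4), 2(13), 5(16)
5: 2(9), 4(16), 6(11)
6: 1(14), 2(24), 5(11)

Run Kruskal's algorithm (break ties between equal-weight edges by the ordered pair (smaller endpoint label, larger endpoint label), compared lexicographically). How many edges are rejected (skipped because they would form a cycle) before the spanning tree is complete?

2

Kruskal's algorithm — process edges by increasing weight (ties by edge label):
1–4 (4): add — endpoints in different components.
2–5 (9): add — endpoints in different components.
5–6 (11): add — endpoints in different components.
2–4 (13): add — endpoints in different components.
1–2 (14): skip — 1 and 2 already connected.
1–6 (14): skip — 1 and 6 already connected.
2–3 (14): add — endpoints in different components.
Edges rejected before the tree was complete: 2.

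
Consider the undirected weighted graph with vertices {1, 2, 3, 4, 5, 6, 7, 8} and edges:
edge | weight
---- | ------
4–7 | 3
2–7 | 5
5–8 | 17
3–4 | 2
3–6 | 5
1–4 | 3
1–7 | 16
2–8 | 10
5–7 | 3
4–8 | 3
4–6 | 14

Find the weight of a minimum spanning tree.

Prim, starting at 7.
Step 1: frontier [4–7 3, 5–7 3, 2–7 5, 1–7 16] → take 4–7 (3); add 4.
Step 2: frontier [3–4 2, 1–4 3, 4–8 3, 4–6 14, 5–7 3, 2–7 5, 1–7 16] → take 3–4 (2); add 3.
Step 3: frontier [3–6 5, 1–4 3, 4–8 3, 4–6 14, 5–7 3, 2–7 5, 1–7 16] → take 1–4 (3); add 1.
Step 4: frontier [3–6 5, 4–8 3, 4–6 14, 5–7 3, 2–7 5] → take 5–7 (3); add 5.
Step 5: frontier [3–6 5, 4–8 3, 4–6 14, 5–8 17, 2–7 5] → take 4–8 (3); add 8.
Step 6: frontier [3–6 5, 4–6 14, 2–7 5, 2–8 10] → take 2–7 (5); add 2.
Step 7: frontier [3–6 5, 4–6 14] → take 3–6 (5); add 6.
MST edges: 4–7, 3–4, 1–4, 5–7, 4–8, 2–7, 3–6; total weight 3+2+3+3+3+5+5 = 24.

24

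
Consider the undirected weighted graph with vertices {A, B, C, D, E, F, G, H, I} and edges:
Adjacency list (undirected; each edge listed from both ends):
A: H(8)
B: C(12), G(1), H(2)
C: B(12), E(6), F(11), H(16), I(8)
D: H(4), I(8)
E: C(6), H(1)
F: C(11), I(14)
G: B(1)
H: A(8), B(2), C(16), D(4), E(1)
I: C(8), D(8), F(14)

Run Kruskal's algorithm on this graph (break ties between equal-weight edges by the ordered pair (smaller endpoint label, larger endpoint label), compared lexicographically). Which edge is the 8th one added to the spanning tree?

C-F

Sort edges by weight, then run Kruskal:
B-G (1): add — endpoints in different components.
E-H (1): add — endpoints in different components.
B-H (2): add — endpoints in different components.
D-H (4): add — endpoints in different components.
C-E (6): add — endpoints in different components.
A-H (8): add — endpoints in different components.
C-I (8): add — endpoints in different components.
D-I (8): skip — D and I already connected.
C-F (11): add — endpoints in different components.
The 8th edge added is C-F.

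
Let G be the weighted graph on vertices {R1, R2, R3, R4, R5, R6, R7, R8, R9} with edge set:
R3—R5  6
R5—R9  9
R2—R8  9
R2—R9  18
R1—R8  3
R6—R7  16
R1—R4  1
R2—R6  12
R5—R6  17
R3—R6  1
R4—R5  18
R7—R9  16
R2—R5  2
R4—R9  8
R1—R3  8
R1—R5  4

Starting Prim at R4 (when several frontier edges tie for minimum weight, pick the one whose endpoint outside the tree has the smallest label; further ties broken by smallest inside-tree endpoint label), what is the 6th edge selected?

Prim's algorithm from R4:
Step 1: cheapest edge leaving the tree is R1—R4 (1); add R1.
Step 2: cheapest edge leaving the tree is R1—R8 (3); add R8.
Step 3: cheapest edge leaving the tree is R1—R5 (4); add R5.
Step 4: cheapest edge leaving the tree is R2—R5 (2); add R2.
Step 5: cheapest edge leaving the tree is R3—R5 (6); add R3.
Step 6: cheapest edge leaving the tree is R3—R6 (1); add R6.
Step 7: cheapest edge leaving the tree is R4—R9 (8); add R9.
Step 8: cheapest edge leaving the tree is R6—R7 (16); add R7.
The 6th edge added is R3—R6.

R3-R6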